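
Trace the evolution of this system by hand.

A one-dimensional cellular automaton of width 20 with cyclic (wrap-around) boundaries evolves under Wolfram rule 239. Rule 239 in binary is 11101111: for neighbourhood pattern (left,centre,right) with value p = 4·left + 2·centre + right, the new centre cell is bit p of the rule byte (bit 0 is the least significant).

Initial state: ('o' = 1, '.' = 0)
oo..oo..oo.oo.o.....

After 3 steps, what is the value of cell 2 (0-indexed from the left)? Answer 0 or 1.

1

[0] oo..oo..oo.oo.o.....
[1] oo.ooo.oooooooo.oooo
[2] oooooooooooooooooooo
[3] oooooooooooooooooooo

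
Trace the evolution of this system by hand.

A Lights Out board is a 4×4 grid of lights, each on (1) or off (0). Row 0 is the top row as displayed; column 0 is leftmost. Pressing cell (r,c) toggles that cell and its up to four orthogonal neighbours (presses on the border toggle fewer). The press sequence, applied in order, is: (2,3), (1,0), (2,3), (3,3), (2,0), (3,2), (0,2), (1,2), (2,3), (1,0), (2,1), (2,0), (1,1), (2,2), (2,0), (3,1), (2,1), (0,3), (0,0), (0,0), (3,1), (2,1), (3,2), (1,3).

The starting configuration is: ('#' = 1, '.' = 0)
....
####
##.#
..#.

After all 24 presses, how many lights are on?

10

step 0: ....
####
##.#
..#.
step 1: ....
###.
###.
..##
step 2: #...
..#.
.##.
..##
step 3: #...
..##
.#.#
..#.
step 4: #...
..##
.#..
...#
step 5: #...
#.##
#...
#..#
step 6: #...
#.##
#.#.
###.
step 7: ####
#..#
#.#.
###.
step 8: ##.#
###.
#...
###.
step 9: ##.#
####
#.##
####
step 10: .#.#
..##
..##
####
step 11: .#.#
.###
##.#
#.##
step 12: .#.#
####
...#
..##
step 13: ...#
...#
.#.#
..##
step 14: ...#
..##
..#.
...#
step 15: ...#
#.##
###.
#..#
step 16: ...#
#.##
#.#.
.###
step 17: ...#
####
.#..
..##
step 18: ..#.
###.
.#..
..##
step 19: ###.
.##.
.#..
..##
step 20: ..#.
###.
.#..
..##
step 21: ..#.
###.
....
##.#
step 22: ..#.
#.#.
###.
#..#
step 23: ..#.
#.#.
##..
###.
step 24: ..##
#..#
##.#
###.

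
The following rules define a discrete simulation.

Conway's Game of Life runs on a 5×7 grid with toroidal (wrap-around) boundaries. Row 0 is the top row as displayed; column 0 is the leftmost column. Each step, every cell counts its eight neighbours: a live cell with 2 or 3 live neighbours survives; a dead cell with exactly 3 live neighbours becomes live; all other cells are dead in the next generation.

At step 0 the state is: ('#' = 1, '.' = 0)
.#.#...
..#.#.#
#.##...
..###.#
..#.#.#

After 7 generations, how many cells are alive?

2

step 0: .#.#...
..#.#.#
#.##...
..###.#
..#.#.#
step 1: ##..#..
#...#..
#.....#
#...#.#
##..#..
step 2: ...####
.....#.
.#.....
.......
...##..
step 3: ...#..#
.....##
.......
.......
...#...
step 4: ....###
.....##
.......
.......
.......
step 5: ....#.#
....#.#
.......
.......
.....#.
step 6: ....#.#
.......
.......
.......
.....#.
step 7: .....#.
.......
.......
.......
.....#.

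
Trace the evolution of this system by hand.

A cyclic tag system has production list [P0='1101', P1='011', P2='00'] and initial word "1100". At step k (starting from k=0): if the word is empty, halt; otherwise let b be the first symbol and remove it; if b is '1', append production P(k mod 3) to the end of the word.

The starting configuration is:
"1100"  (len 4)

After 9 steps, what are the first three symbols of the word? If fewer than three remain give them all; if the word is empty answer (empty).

k=0  "1100"  (len 4)
k=1  "1001101"  (len 7)
k=2  "001101011"  (len 9)
k=3  "01101011"  (len 8)
k=4  "1101011"  (len 7)
k=5  "101011011"  (len 9)
k=6  "0101101100"  (len 10)
k=7  "101101100"  (len 9)
k=8  "01101100011"  (len 11)
k=9  "1101100011"  (len 10)

110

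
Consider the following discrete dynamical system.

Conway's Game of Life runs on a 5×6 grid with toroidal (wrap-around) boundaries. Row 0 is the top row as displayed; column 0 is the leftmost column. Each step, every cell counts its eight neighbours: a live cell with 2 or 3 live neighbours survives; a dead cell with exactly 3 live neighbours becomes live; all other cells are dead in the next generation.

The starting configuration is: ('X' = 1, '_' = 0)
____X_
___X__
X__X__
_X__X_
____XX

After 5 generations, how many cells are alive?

k=0  ____X_
___X__
X__X__
_X__X_
____XX
k=1  ___XXX
___XX_
__XXX_
X__XX_
___XXX
k=2  __X___
______
__X___
______
X_X___
k=3  _X____
______
______
_X____
_X____
k=4  ______
______
______
______
XXX___
k=5  _X____
______
______
_X____
_X____

3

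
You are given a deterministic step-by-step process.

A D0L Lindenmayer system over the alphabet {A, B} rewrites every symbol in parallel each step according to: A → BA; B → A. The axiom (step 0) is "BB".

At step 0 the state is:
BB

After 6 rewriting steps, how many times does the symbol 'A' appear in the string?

[0] BB
[1] AA
[2] BABA
[3] ABAABA
[4] BAABABAABA
[5] ABABAABAABABAABA
[6] BAABAABABAABABAABAABABAABA

16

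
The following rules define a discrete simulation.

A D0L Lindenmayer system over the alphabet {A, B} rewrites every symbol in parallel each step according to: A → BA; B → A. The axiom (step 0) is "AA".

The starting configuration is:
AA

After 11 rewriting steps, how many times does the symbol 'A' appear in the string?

288

gen 0: AA
gen 1: BABA
gen 2: ABAABA
gen 3: BAABABAABA
gen 4: ABABAABAABABAABA
gen 5: BAABAABABAABABAABAABABAABA
gen 6: ABABAABABAABAABABAABAABABAABABAABAABABAABA
gen 7: BAABAABABAABAABABAABABAABAABABAABABAABAABABAABAABABAABABAABAABABAABA
gen 8: ABABAABABAABAABABAABABAABAABABAABAABABAABABAABAABABAABAABABAABABAABAABABAABABAABAABABAABAABABAABABAABAABABAABA
gen 9: BAABAABABAABAABABAABABAABAABABAABAABABAABABAABAABABAABABAA…ABAABABAABABAABAABABAABABAABAABABAABAABABAABABAABAABABAABA  (len 178)
gen 10: ABABAABABAABAABABAABABAABAABABAABAABABAABABAABAABABAABABAA…ABAABABAABABAABAABABAABABAABAABABAABAABABAABABAABAABABAABA  (len 288)
gen 11: BAABAABABAABAABABAABABAABAABABAABAABABAABABAABAABABAABABAA…ABAABABAABABAABAABABAABABAABAABABAABAABABAABABAABAABABAABA  (len 466)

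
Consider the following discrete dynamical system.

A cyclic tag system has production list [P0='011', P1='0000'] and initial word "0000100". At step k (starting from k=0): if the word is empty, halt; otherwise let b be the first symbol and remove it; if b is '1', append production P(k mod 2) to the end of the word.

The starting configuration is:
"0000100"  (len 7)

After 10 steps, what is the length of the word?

step 0: "0000100"  (len 7)
step 1: "000100"  (len 6)
step 2: "00100"  (len 5)
step 3: "0100"  (len 4)
step 4: "100"  (len 3)
step 5: "00011"  (len 5)
step 6: "0011"  (len 4)
step 7: "011"  (len 3)
step 8: "11"  (len 2)
step 9: "1011"  (len 4)
step 10: "0110000"  (len 7)

7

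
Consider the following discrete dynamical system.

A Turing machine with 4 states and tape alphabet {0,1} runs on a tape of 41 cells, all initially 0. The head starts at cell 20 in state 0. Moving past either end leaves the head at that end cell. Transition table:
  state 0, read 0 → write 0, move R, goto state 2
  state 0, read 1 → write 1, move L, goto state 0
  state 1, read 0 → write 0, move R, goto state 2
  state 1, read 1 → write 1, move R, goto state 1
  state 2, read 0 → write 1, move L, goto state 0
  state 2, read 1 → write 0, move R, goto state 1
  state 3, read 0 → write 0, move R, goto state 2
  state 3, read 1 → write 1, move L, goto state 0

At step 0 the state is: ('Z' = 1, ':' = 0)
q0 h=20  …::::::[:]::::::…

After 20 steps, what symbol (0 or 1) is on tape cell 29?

0

0) q0 h=20  …::::::[:]::::::…
1) q2 h=21  …::::::[:]::::::…
2) q0 h=20  …::::::[:]Z:::::…
3) q2 h=21  …::::::[Z]::::::…
4) q1 h=22  …::::::[:]::::::…
5) q2 h=23  …::::::[:]::::::…
6) q0 h=22  …::::::[:]Z:::::…
7) q2 h=23  …::::::[Z]::::::…
8) q1 h=24  …::::::[:]::::::…
9) q2 h=25  …::::::[:]::::::…
10) q0 h=24  …::::::[:]Z:::::…
11) q2 h=25  …::::::[Z]::::::…
12) q1 h=26  …::::::[:]::::::…
13) q2 h=27  …::::::[:]::::::…
14) q0 h=26  …::::::[:]Z:::::…
15) q2 h=27  …::::::[Z]::::::…
16) q1 h=28  …::::::[:]::::::…
17) q2 h=29  …::::::[:]::::::…
18) q0 h=28  …::::::[:]Z:::::…
19) q2 h=29  …::::::[Z]::::::…
20) q1 h=30  …::::::[:]::::::…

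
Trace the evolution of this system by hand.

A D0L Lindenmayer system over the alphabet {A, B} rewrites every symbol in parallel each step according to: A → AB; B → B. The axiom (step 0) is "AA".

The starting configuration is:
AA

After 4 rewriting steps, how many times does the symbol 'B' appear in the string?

8

[0] AA
[1] ABAB
[2] ABBABB
[3] ABBBABBB
[4] ABBBBABBBB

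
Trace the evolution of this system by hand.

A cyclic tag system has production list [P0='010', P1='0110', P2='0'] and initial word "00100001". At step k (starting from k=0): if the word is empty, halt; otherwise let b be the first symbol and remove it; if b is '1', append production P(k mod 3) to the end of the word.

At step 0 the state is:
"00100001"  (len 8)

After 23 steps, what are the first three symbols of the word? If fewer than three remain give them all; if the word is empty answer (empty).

(empty)

0) "00100001"  (len 8)
1) "0100001"  (len 7)
2) "100001"  (len 6)
3) "000010"  (len 6)
4) "00010"  (len 5)
5) "0010"  (len 4)
6) "010"  (len 3)
7) "10"  (len 2)
8) "00110"  (len 5)
9) "0110"  (len 4)
10) "110"  (len 3)
11) "100110"  (len 6)
12) "001100"  (len 6)
13) "01100"  (len 5)
14) "1100"  (len 4)
15) "1000"  (len 4)
16) "000010"  (len 6)
17) "00010"  (len 5)
18) "0010"  (len 4)
19) "010"  (len 3)
20) "10"  (len 2)
21) "00"  (len 2)
22) "0"  (len 1)
23) (halted — word empty)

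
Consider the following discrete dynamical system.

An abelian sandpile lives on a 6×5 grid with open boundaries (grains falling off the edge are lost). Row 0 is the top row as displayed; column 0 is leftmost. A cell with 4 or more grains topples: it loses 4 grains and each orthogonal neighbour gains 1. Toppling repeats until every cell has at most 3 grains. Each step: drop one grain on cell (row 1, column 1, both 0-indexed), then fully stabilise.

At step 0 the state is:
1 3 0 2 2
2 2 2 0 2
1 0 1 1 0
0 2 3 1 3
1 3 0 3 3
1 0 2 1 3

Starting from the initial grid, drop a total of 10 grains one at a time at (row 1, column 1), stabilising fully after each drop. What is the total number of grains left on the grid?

53

k=0  1 3 0 2 2
2 2 2 0 2
1 0 1 1 0
0 2 3 1 3
1 3 0 3 3
1 0 2 1 3
k=1  1 3 0 2 2
2 3 2 0 2
1 0 1 1 0
0 2 3 1 3
1 3 0 3 3
1 0 2 1 3
k=2  2 0 1 2 2
3 1 3 0 2
1 1 1 1 0
0 2 3 1 3
1 3 0 3 3
1 0 2 1 3
k=3  2 0 1 2 2
3 2 3 0 2
1 1 1 1 0
0 2 3 1 3
1 3 0 3 3
1 0 2 1 3
k=4  2 0 1 2 2
3 3 3 0 2
1 1 1 1 0
0 2 3 1 3
1 3 0 3 3
1 0 2 1 3
k=5  3 1 2 2 2
0 2 0 1 2
2 2 2 1 0
0 2 3 1 3
1 3 0 3 3
1 0 2 1 3
k=6  3 1 2 2 2
0 3 0 1 2
2 2 2 1 0
0 2 3 1 3
1 3 0 3 3
1 0 2 1 3
k=7  3 2 2 2 2
1 0 1 1 2
2 3 2 1 0
0 2 3 1 3
1 3 0 3 3
1 0 2 1 3
k=8  3 2 2 2 2
1 1 1 1 2
2 3 2 1 0
0 2 3 1 3
1 3 0 3 3
1 0 2 1 3
k=9  3 2 2 2 2
1 2 1 1 2
2 3 2 1 0
0 2 3 1 3
1 3 0 3 3
1 0 2 1 3
k=10  3 2 2 2 2
1 3 1 1 2
2 3 2 1 0
0 2 3 1 3
1 3 0 3 3
1 0 2 1 3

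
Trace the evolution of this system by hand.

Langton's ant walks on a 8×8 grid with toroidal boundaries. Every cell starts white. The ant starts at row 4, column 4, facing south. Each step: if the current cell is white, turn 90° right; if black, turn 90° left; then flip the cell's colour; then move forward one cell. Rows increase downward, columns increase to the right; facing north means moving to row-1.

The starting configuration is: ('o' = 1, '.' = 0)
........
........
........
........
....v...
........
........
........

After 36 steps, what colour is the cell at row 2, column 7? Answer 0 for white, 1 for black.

1

gen 0: ........
........
........
........
....v...
........
........
........
gen 1: ........
........
........
........
...<o...
........
........
........
gen 2: ........
........
........
...^....
...oo...
........
........
........
gen 3: ........
........
........
...o>...
...oo...
........
........
........
gen 4: ........
........
........
...oo...
...ov...
........
........
........
gen 5: ........
........
........
...oo...
...o.>..
........
........
........
gen 6: ........
........
........
...oo...
...o.o..
.....v..
........
........
gen 7: ........
........
........
...oo...
...o.o..
....<o..
........
........
gen 8: ........
........
........
...oo...
...o^o..
....oo..
........
........
gen 9: ........
........
........
...oo...
...oo>..
....oo..
........
........
gen 10: ........
........
........
...oo^..
...oo...
....oo..
........
........
gen 11: ........
........
........
...ooo>.
...oo...
....oo..
........
........
gen 12: ........
........
........
...oooo.
...oo.v.
....oo..
........
........
gen 13: ........
........
........
...oooo.
...oo<o.
....oo..
........
........
gen 14: ........
........
........
...oo^o.
...oooo.
....oo..
........
........
gen 15: ........
........
........
...o<.o.
...oooo.
....oo..
........
........
gen 16: ........
........
........
...o..o.
...ovoo.
....oo..
........
........
gen 17: ........
........
........
...o..o.
...o.>o.
....oo..
........
........
gen 18: ........
........
........
...o.^o.
...o..o.
....oo..
........
........
gen 19: ........
........
........
...o.o>.
...o..o.
....oo..
........
........
gen 20: ........
........
......^.
...o.o..
...o..o.
....oo..
........
........
gen 21: ........
........
......o>
...o.o..
...o..o.
....oo..
........
........
gen 22: ........
........
......oo
...o.o.v
...o..o.
....oo..
........
........
gen 23: ........
........
......oo
...o.o<o
...o..o.
....oo..
........
........
gen 24: ........
........
......^o
...o.ooo
...o..o.
....oo..
........
........
gen 25: ........
........
.....<.o
...o.ooo
...o..o.
....oo..
........
........
gen 26: ........
.....^..
.....o.o
...o.ooo
...o..o.
....oo..
........
........
gen 27: ........
.....o>.
.....o.o
...o.ooo
...o..o.
....oo..
........
........
gen 28: ........
.....oo.
.....ovo
...o.ooo
...o..o.
....oo..
........
........
gen 29: ........
.....oo.
.....<oo
...o.ooo
...o..o.
....oo..
........
........
gen 30: ........
.....oo.
......oo
...o.voo
...o..o.
....oo..
........
........
gen 31: ........
.....oo.
......oo
...o..>o
...o..o.
....oo..
........
........
gen 32: ........
.....oo.
......^o
...o...o
...o..o.
....oo..
........
........
gen 33: ........
.....oo.
.....<.o
...o...o
...o..o.
....oo..
........
........
gen 34: ........
.....^o.
.....o.o
...o...o
...o..o.
....oo..
........
........
gen 35: ........
....<.o.
.....o.o
...o...o
...o..o.
....oo..
........
........
gen 36: ....^...
....o.o.
.....o.o
...o...o
...o..o.
....oo..
........
........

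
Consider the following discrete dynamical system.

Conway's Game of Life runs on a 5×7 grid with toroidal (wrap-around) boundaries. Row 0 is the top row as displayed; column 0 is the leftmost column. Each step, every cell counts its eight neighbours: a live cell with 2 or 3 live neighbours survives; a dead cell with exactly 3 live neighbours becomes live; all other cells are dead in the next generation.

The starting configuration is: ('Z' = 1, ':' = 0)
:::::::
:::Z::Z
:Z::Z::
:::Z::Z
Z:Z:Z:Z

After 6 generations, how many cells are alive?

step 0: :::::::
:::Z::Z
:Z::Z::
:::Z::Z
Z:Z:Z:Z
step 1: Z::Z:ZZ
:::::::
Z:ZZZZ:
:ZZZZ:Z
Z::Z:ZZ
step 2: Z::::Z:
ZZZ::::
Z::::ZZ
:::::::
:::::::
step 3: Z:::::Z
:::::Z:
Z:::::Z
::::::Z
:::::::
step 4: ::::::Z
:::::Z:
Z::::ZZ
Z:::::Z
Z:::::Z
step 5: Z::::ZZ
Z::::Z:
Z::::Z:
:Z:::::
:::::Z:
step 6: Z:::ZZ:
ZZ::ZZ:
ZZ:::::
::::::Z
Z::::Z:

12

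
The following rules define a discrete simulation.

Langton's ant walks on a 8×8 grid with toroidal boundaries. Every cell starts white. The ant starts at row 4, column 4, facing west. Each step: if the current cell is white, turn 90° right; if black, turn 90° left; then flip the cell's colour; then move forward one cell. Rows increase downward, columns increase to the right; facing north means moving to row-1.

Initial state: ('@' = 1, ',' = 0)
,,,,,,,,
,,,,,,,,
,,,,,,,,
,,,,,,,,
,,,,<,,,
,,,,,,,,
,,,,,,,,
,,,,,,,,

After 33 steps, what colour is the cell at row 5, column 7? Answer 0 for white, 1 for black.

t=0: ,,,,,,,,
,,,,,,,,
,,,,,,,,
,,,,,,,,
,,,,<,,,
,,,,,,,,
,,,,,,,,
,,,,,,,,
t=1: ,,,,,,,,
,,,,,,,,
,,,,,,,,
,,,,^,,,
,,,,@,,,
,,,,,,,,
,,,,,,,,
,,,,,,,,
t=2: ,,,,,,,,
,,,,,,,,
,,,,,,,,
,,,,@>,,
,,,,@,,,
,,,,,,,,
,,,,,,,,
,,,,,,,,
t=3: ,,,,,,,,
,,,,,,,,
,,,,,,,,
,,,,@@,,
,,,,@v,,
,,,,,,,,
,,,,,,,,
,,,,,,,,
t=4: ,,,,,,,,
,,,,,,,,
,,,,,,,,
,,,,@@,,
,,,,<@,,
,,,,,,,,
,,,,,,,,
,,,,,,,,
t=5: ,,,,,,,,
,,,,,,,,
,,,,,,,,
,,,,@@,,
,,,,,@,,
,,,,v,,,
,,,,,,,,
,,,,,,,,
t=6: ,,,,,,,,
,,,,,,,,
,,,,,,,,
,,,,@@,,
,,,,,@,,
,,,<@,,,
,,,,,,,,
,,,,,,,,
t=7: ,,,,,,,,
,,,,,,,,
,,,,,,,,
,,,,@@,,
,,,^,@,,
,,,@@,,,
,,,,,,,,
,,,,,,,,
t=8: ,,,,,,,,
,,,,,,,,
,,,,,,,,
,,,,@@,,
,,,@>@,,
,,,@@,,,
,,,,,,,,
,,,,,,,,
t=9: ,,,,,,,,
,,,,,,,,
,,,,,,,,
,,,,@@,,
,,,@@@,,
,,,@v,,,
,,,,,,,,
,,,,,,,,
t=10: ,,,,,,,,
,,,,,,,,
,,,,,,,,
,,,,@@,,
,,,@@@,,
,,,@,>,,
,,,,,,,,
,,,,,,,,
t=11: ,,,,,,,,
,,,,,,,,
,,,,,,,,
,,,,@@,,
,,,@@@,,
,,,@,@,,
,,,,,v,,
,,,,,,,,
t=12: ,,,,,,,,
,,,,,,,,
,,,,,,,,
,,,,@@,,
,,,@@@,,
,,,@,@,,
,,,,<@,,
,,,,,,,,
t=13: ,,,,,,,,
,,,,,,,,
,,,,,,,,
,,,,@@,,
,,,@@@,,
,,,@^@,,
,,,,@@,,
,,,,,,,,
t=14: ,,,,,,,,
,,,,,,,,
,,,,,,,,
,,,,@@,,
,,,@@@,,
,,,@@>,,
,,,,@@,,
,,,,,,,,
t=15: ,,,,,,,,
,,,,,,,,
,,,,,,,,
,,,,@@,,
,,,@@^,,
,,,@@,,,
,,,,@@,,
,,,,,,,,
t=16: ,,,,,,,,
,,,,,,,,
,,,,,,,,
,,,,@@,,
,,,@<,,,
,,,@@,,,
,,,,@@,,
,,,,,,,,
t=17: ,,,,,,,,
,,,,,,,,
,,,,,,,,
,,,,@@,,
,,,@,,,,
,,,@v,,,
,,,,@@,,
,,,,,,,,
t=18: ,,,,,,,,
,,,,,,,,
,,,,,,,,
,,,,@@,,
,,,@,,,,
,,,@,>,,
,,,,@@,,
,,,,,,,,
t=19: ,,,,,,,,
,,,,,,,,
,,,,,,,,
,,,,@@,,
,,,@,,,,
,,,@,@,,
,,,,@v,,
,,,,,,,,
t=20: ,,,,,,,,
,,,,,,,,
,,,,,,,,
,,,,@@,,
,,,@,,,,
,,,@,@,,
,,,,@,>,
,,,,,,,,
t=21: ,,,,,,,,
,,,,,,,,
,,,,,,,,
,,,,@@,,
,,,@,,,,
,,,@,@,,
,,,,@,@,
,,,,,,v,
t=22: ,,,,,,,,
,,,,,,,,
,,,,,,,,
,,,,@@,,
,,,@,,,,
,,,@,@,,
,,,,@,@,
,,,,,<@,
t=23: ,,,,,,,,
,,,,,,,,
,,,,,,,,
,,,,@@,,
,,,@,,,,
,,,@,@,,
,,,,@^@,
,,,,,@@,
t=24: ,,,,,,,,
,,,,,,,,
,,,,,,,,
,,,,@@,,
,,,@,,,,
,,,@,@,,
,,,,@@>,
,,,,,@@,
t=25: ,,,,,,,,
,,,,,,,,
,,,,,,,,
,,,,@@,,
,,,@,,,,
,,,@,@^,
,,,,@@,,
,,,,,@@,
t=26: ,,,,,,,,
,,,,,,,,
,,,,,,,,
,,,,@@,,
,,,@,,,,
,,,@,@@>
,,,,@@,,
,,,,,@@,
t=27: ,,,,,,,,
,,,,,,,,
,,,,,,,,
,,,,@@,,
,,,@,,,,
,,,@,@@@
,,,,@@,v
,,,,,@@,
t=28: ,,,,,,,,
,,,,,,,,
,,,,,,,,
,,,,@@,,
,,,@,,,,
,,,@,@@@
,,,,@@<@
,,,,,@@,
t=29: ,,,,,,,,
,,,,,,,,
,,,,,,,,
,,,,@@,,
,,,@,,,,
,,,@,@^@
,,,,@@@@
,,,,,@@,
t=30: ,,,,,,,,
,,,,,,,,
,,,,,,,,
,,,,@@,,
,,,@,,,,
,,,@,<,@
,,,,@@@@
,,,,,@@,
t=31: ,,,,,,,,
,,,,,,,,
,,,,,,,,
,,,,@@,,
,,,@,,,,
,,,@,,,@
,,,,@v@@
,,,,,@@,
t=32: ,,,,,,,,
,,,,,,,,
,,,,,,,,
,,,,@@,,
,,,@,,,,
,,,@,,,@
,,,,@,>@
,,,,,@@,
t=33: ,,,,,,,,
,,,,,,,,
,,,,,,,,
,,,,@@,,
,,,@,,,,
,,,@,,^@
,,,,@,,@
,,,,,@@,

1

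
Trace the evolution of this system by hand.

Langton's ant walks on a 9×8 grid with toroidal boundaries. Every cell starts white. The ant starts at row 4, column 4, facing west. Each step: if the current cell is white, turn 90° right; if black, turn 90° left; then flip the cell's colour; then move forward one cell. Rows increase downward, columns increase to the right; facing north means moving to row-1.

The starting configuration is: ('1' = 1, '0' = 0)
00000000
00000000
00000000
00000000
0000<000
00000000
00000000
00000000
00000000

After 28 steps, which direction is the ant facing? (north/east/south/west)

west

gen 0: 00000000
00000000
00000000
00000000
0000<000
00000000
00000000
00000000
00000000
gen 1: 00000000
00000000
00000000
0000^000
00001000
00000000
00000000
00000000
00000000
gen 2: 00000000
00000000
00000000
00001>00
00001000
00000000
00000000
00000000
00000000
gen 3: 00000000
00000000
00000000
00001100
00001v00
00000000
00000000
00000000
00000000
gen 4: 00000000
00000000
00000000
00001100
0000<100
00000000
00000000
00000000
00000000
gen 5: 00000000
00000000
00000000
00001100
00000100
0000v000
00000000
00000000
00000000
gen 6: 00000000
00000000
00000000
00001100
00000100
000<1000
00000000
00000000
00000000
gen 7: 00000000
00000000
00000000
00001100
000^0100
00011000
00000000
00000000
00000000
gen 8: 00000000
00000000
00000000
00001100
0001>100
00011000
00000000
00000000
00000000
gen 9: 00000000
00000000
00000000
00001100
00011100
0001v000
00000000
00000000
00000000
gen 10: 00000000
00000000
00000000
00001100
00011100
00010>00
00000000
00000000
00000000
gen 11: 00000000
00000000
00000000
00001100
00011100
00010100
00000v00
00000000
00000000
gen 12: 00000000
00000000
00000000
00001100
00011100
00010100
0000<100
00000000
00000000
gen 13: 00000000
00000000
00000000
00001100
00011100
0001^100
00001100
00000000
00000000
gen 14: 00000000
00000000
00000000
00001100
00011100
00011>00
00001100
00000000
00000000
gen 15: 00000000
00000000
00000000
00001100
00011^00
00011000
00001100
00000000
00000000
gen 16: 00000000
00000000
00000000
00001100
0001<000
00011000
00001100
00000000
00000000
gen 17: 00000000
00000000
00000000
00001100
00010000
0001v000
00001100
00000000
00000000
gen 18: 00000000
00000000
00000000
00001100
00010000
00010>00
00001100
00000000
00000000
gen 19: 00000000
00000000
00000000
00001100
00010000
00010100
00001v00
00000000
00000000
gen 20: 00000000
00000000
00000000
00001100
00010000
00010100
000010>0
00000000
00000000
gen 21: 00000000
00000000
00000000
00001100
00010000
00010100
00001010
000000v0
00000000
gen 22: 00000000
00000000
00000000
00001100
00010000
00010100
00001010
00000<10
00000000
gen 23: 00000000
00000000
00000000
00001100
00010000
00010100
00001^10
00000110
00000000
gen 24: 00000000
00000000
00000000
00001100
00010000
00010100
000011>0
00000110
00000000
gen 25: 00000000
00000000
00000000
00001100
00010000
000101^0
00001100
00000110
00000000
gen 26: 00000000
00000000
00000000
00001100
00010000
0001011>
00001100
00000110
00000000
gen 27: 00000000
00000000
00000000
00001100
00010000
00010111
0000110v
00000110
00000000
gen 28: 00000000
00000000
00000000
00001100
00010000
00010111
000011<1
00000110
00000000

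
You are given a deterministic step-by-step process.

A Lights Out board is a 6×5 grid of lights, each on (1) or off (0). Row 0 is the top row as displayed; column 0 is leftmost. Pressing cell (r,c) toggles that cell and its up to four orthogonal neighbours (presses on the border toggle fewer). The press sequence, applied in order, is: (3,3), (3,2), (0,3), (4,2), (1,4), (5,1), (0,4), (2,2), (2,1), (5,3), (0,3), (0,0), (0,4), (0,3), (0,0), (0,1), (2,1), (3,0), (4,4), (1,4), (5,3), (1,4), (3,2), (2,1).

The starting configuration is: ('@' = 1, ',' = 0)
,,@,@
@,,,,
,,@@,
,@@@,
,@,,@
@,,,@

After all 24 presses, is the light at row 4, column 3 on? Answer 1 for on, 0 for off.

1

gen 0: ,,@,@
@,,,,
,,@@,
,@@@,
,@,,@
@,,,@
gen 1: ,,@,@
@,,,,
,,@,,
,@,,@
,@,@@
@,,,@
gen 2: ,,@,@
@,,,,
,,,,,
,,@@@
,@@@@
@,,,@
gen 3: ,,,@,
@,,@,
,,,,,
,,@@@
,@@@@
@,,,@
gen 4: ,,,@,
@,,@,
,,,,,
,,,@@
,,,,@
@,@,@
gen 5: ,,,@@
@,,,@
,,,,@
,,,@@
,,,,@
@,@,@
gen 6: ,,,@@
@,,,@
,,,,@
,,,@@
,@,,@
,@,,@
gen 7: ,,,,,
@,,,,
,,,,@
,,,@@
,@,,@
,@,,@
gen 8: ,,,,,
@,@,,
,@@@@
,,@@@
,@,,@
,@,,@
gen 9: ,,,,,
@@@,,
@,,@@
,@@@@
,@,,@
,@,,@
gen 10: ,,,,,
@@@,,
@,,@@
,@@@@
,@,@@
,@@@,
gen 11: ,,@@@
@@@@,
@,,@@
,@@@@
,@,@@
,@@@,
gen 12: @@@@@
,@@@,
@,,@@
,@@@@
,@,@@
,@@@,
gen 13: @@@,,
,@@@@
@,,@@
,@@@@
,@,@@
,@@@,
gen 14: @@,@@
,@@,@
@,,@@
,@@@@
,@,@@
,@@@,
gen 15: ,,,@@
@@@,@
@,,@@
,@@@@
,@,@@
,@@@,
gen 16: @@@@@
@,@,@
@,,@@
,@@@@
,@,@@
,@@@,
gen 17: @@@@@
@@@,@
,@@@@
,,@@@
,@,@@
,@@@,
gen 18: @@@@@
@@@,@
@@@@@
@@@@@
@@,@@
,@@@,
gen 19: @@@@@
@@@,@
@@@@@
@@@@,
@@,,,
,@@@@
gen 20: @@@@,
@@@@,
@@@@,
@@@@,
@@,,,
,@@@@
gen 21: @@@@,
@@@@,
@@@@,
@@@@,
@@,@,
,@,,,
gen 22: @@@@@
@@@,@
@@@@@
@@@@,
@@,@,
,@,,,
gen 23: @@@@@
@@@,@
@@,@@
@,,,,
@@@@,
,@,,,
gen 24: @@@@@
@,@,@
,,@@@
@@,,,
@@@@,
,@,,,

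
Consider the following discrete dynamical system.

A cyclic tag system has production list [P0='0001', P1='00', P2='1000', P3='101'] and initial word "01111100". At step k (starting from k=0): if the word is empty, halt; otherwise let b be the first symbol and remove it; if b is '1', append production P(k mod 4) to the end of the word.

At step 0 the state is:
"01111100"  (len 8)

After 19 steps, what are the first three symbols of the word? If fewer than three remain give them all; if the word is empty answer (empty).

k=0  "01111100"  (len 8)
k=1  "1111100"  (len 7)
k=2  "11110000"  (len 8)
k=3  "11100001000"  (len 11)
k=4  "1100001000101"  (len 13)
k=5  "1000010001010001"  (len 16)
k=6  "00001000101000100"  (len 17)
k=7  "0001000101000100"  (len 16)
k=8  "001000101000100"  (len 15)
k=9  "01000101000100"  (len 14)
k=10  "1000101000100"  (len 13)
k=11  "0001010001001000"  (len 16)
k=12  "001010001001000"  (len 15)
k=13  "01010001001000"  (len 14)
k=14  "1010001001000"  (len 13)
k=15  "0100010010001000"  (len 16)
k=16  "100010010001000"  (len 15)
k=17  "000100100010000001"  (len 18)
k=18  "00100100010000001"  (len 17)
k=19  "0100100010000001"  (len 16)

010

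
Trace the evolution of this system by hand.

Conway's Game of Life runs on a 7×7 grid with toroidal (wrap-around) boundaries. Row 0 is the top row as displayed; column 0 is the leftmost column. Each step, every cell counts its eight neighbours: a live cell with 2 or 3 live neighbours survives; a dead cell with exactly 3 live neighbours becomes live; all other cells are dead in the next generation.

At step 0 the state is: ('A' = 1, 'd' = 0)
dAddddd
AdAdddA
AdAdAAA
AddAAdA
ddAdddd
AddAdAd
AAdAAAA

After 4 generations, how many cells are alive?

22

step 0: dAddddd
AdAdddA
AdAdAAA
AddAAdA
ddAdddd
AddAdAd
AAdAAAA
step 1: dddAAdd
ddAAddd
ddAdAdd
AdAdAdd
AAAddAd
AddAdAd
dAdAdAd
step 2: ddddddd
ddAdddd
ddAdAdd
AdAdAAA
AdAddAd
AddAdAd
dddAdAA
step 3: ddddddd
dddAddd
ddAdAdA
AdAdAdd
AdAdddd
AAAAdAd
dddddAA
step 4: ddddddd
dddAddd
dAAdAAd
AdAddAA
AdddAdd
AdAAAAd
AAAdAAA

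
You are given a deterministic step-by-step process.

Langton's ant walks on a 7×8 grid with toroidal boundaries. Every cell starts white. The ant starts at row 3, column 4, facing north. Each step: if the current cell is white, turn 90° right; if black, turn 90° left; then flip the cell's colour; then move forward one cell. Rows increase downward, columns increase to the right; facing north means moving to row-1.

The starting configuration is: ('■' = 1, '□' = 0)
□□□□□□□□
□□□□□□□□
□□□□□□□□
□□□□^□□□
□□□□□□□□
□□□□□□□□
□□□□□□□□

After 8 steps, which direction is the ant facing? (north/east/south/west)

gen 0: □□□□□□□□
□□□□□□□□
□□□□□□□□
□□□□^□□□
□□□□□□□□
□□□□□□□□
□□□□□□□□
gen 1: □□□□□□□□
□□□□□□□□
□□□□□□□□
□□□□■>□□
□□□□□□□□
□□□□□□□□
□□□□□□□□
gen 2: □□□□□□□□
□□□□□□□□
□□□□□□□□
□□□□■■□□
□□□□□v□□
□□□□□□□□
□□□□□□□□
gen 3: □□□□□□□□
□□□□□□□□
□□□□□□□□
□□□□■■□□
□□□□<■□□
□□□□□□□□
□□□□□□□□
gen 4: □□□□□□□□
□□□□□□□□
□□□□□□□□
□□□□^■□□
□□□□■■□□
□□□□□□□□
□□□□□□□□
gen 5: □□□□□□□□
□□□□□□□□
□□□□□□□□
□□□<□■□□
□□□□■■□□
□□□□□□□□
□□□□□□□□
gen 6: □□□□□□□□
□□□□□□□□
□□□^□□□□
□□□■□■□□
□□□□■■□□
□□□□□□□□
□□□□□□□□
gen 7: □□□□□□□□
□□□□□□□□
□□□■>□□□
□□□■□■□□
□□□□■■□□
□□□□□□□□
□□□□□□□□
gen 8: □□□□□□□□
□□□□□□□□
□□□■■□□□
□□□■v■□□
□□□□■■□□
□□□□□□□□
□□□□□□□□

south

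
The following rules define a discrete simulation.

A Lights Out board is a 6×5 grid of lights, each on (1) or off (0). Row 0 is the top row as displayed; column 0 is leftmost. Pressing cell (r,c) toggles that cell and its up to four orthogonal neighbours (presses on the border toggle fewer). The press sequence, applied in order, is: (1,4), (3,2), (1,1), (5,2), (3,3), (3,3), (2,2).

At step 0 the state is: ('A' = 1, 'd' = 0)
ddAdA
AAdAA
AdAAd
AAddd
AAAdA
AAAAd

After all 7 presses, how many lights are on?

12

step 0: ddAdA
AAdAA
AdAAd
AAddd
AAAdA
AAAAd
step 1: ddAdd
AAddd
AdAAA
AAddd
AAAdA
AAAAd
step 2: ddAdd
AAddd
AddAA
AdAAd
AAddA
AAAAd
step 3: dAAdd
ddAdd
AAdAA
AdAAd
AAddA
AAAAd
step 4: dAAdd
ddAdd
AAdAA
AdAAd
AAAdA
Adddd
step 5: dAAdd
ddAdd
AAddA
AdddA
AAAAA
Adddd
step 6: dAAdd
ddAdd
AAdAA
AdAAd
AAAdA
Adddd
step 7: dAAdd
ddddd
AdAdA
AddAd
AAAdA
Adddd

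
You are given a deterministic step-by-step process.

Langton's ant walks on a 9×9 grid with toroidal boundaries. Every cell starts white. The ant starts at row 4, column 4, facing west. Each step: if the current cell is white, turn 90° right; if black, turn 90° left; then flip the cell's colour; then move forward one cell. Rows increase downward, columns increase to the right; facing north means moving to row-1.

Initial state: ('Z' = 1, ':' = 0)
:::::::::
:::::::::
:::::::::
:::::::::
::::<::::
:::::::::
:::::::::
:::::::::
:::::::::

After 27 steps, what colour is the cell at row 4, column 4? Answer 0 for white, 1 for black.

k=0  :::::::::
:::::::::
:::::::::
:::::::::
::::<::::
:::::::::
:::::::::
:::::::::
:::::::::
k=1  :::::::::
:::::::::
:::::::::
::::^::::
::::Z::::
:::::::::
:::::::::
:::::::::
:::::::::
k=2  :::::::::
:::::::::
:::::::::
::::Z>:::
::::Z::::
:::::::::
:::::::::
:::::::::
:::::::::
k=3  :::::::::
:::::::::
:::::::::
::::ZZ:::
::::Zv:::
:::::::::
:::::::::
:::::::::
:::::::::
k=4  :::::::::
:::::::::
:::::::::
::::ZZ:::
::::<Z:::
:::::::::
:::::::::
:::::::::
:::::::::
k=5  :::::::::
:::::::::
:::::::::
::::ZZ:::
:::::Z:::
::::v::::
:::::::::
:::::::::
:::::::::
k=6  :::::::::
:::::::::
:::::::::
::::ZZ:::
:::::Z:::
:::<Z::::
:::::::::
:::::::::
:::::::::
k=7  :::::::::
:::::::::
:::::::::
::::ZZ:::
:::^:Z:::
:::ZZ::::
:::::::::
:::::::::
:::::::::
k=8  :::::::::
:::::::::
:::::::::
::::ZZ:::
:::Z>Z:::
:::ZZ::::
:::::::::
:::::::::
:::::::::
k=9  :::::::::
:::::::::
:::::::::
::::ZZ:::
:::ZZZ:::
:::Zv::::
:::::::::
:::::::::
:::::::::
k=10  :::::::::
:::::::::
:::::::::
::::ZZ:::
:::ZZZ:::
:::Z:>:::
:::::::::
:::::::::
:::::::::
k=11  :::::::::
:::::::::
:::::::::
::::ZZ:::
:::ZZZ:::
:::Z:Z:::
:::::v:::
:::::::::
:::::::::
k=12  :::::::::
:::::::::
:::::::::
::::ZZ:::
:::ZZZ:::
:::Z:Z:::
::::<Z:::
:::::::::
:::::::::
k=13  :::::::::
:::::::::
:::::::::
::::ZZ:::
:::ZZZ:::
:::Z^Z:::
::::ZZ:::
:::::::::
:::::::::
k=14  :::::::::
:::::::::
:::::::::
::::ZZ:::
:::ZZZ:::
:::ZZ>:::
::::ZZ:::
:::::::::
:::::::::
k=15  :::::::::
:::::::::
:::::::::
::::ZZ:::
:::ZZ^:::
:::ZZ::::
::::ZZ:::
:::::::::
:::::::::
k=16  :::::::::
:::::::::
:::::::::
::::ZZ:::
:::Z<::::
:::ZZ::::
::::ZZ:::
:::::::::
:::::::::
k=17  :::::::::
:::::::::
:::::::::
::::ZZ:::
:::Z:::::
:::Zv::::
::::ZZ:::
:::::::::
:::::::::
k=18  :::::::::
:::::::::
:::::::::
::::ZZ:::
:::Z:::::
:::Z:>:::
::::ZZ:::
:::::::::
:::::::::
k=19  :::::::::
:::::::::
:::::::::
::::ZZ:::
:::Z:::::
:::Z:Z:::
::::Zv:::
:::::::::
:::::::::
k=20  :::::::::
:::::::::
:::::::::
::::ZZ:::
:::Z:::::
:::Z:Z:::
::::Z:>::
:::::::::
:::::::::
k=21  :::::::::
:::::::::
:::::::::
::::ZZ:::
:::Z:::::
:::Z:Z:::
::::Z:Z::
::::::v::
:::::::::
k=22  :::::::::
:::::::::
:::::::::
::::ZZ:::
:::Z:::::
:::Z:Z:::
::::Z:Z::
:::::<Z::
:::::::::
k=23  :::::::::
:::::::::
:::::::::
::::ZZ:::
:::Z:::::
:::Z:Z:::
::::Z^Z::
:::::ZZ::
:::::::::
k=24  :::::::::
:::::::::
:::::::::
::::ZZ:::
:::Z:::::
:::Z:Z:::
::::ZZ>::
:::::ZZ::
:::::::::
k=25  :::::::::
:::::::::
:::::::::
::::ZZ:::
:::Z:::::
:::Z:Z^::
::::ZZ:::
:::::ZZ::
:::::::::
k=26  :::::::::
:::::::::
:::::::::
::::ZZ:::
:::Z:::::
:::Z:ZZ>:
::::ZZ:::
:::::ZZ::
:::::::::
k=27  :::::::::
:::::::::
:::::::::
::::ZZ:::
:::Z:::::
:::Z:ZZZ:
::::ZZ:v:
:::::ZZ::
:::::::::

0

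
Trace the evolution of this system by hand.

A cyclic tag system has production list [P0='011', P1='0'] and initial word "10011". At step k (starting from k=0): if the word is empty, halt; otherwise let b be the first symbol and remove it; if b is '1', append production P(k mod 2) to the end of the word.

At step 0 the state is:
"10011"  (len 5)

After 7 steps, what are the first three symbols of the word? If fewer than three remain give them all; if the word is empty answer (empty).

[0] "10011"  (len 5)
[1] "0011011"  (len 7)
[2] "011011"  (len 6)
[3] "11011"  (len 5)
[4] "10110"  (len 5)
[5] "0110011"  (len 7)
[6] "110011"  (len 6)
[7] "10011011"  (len 8)

100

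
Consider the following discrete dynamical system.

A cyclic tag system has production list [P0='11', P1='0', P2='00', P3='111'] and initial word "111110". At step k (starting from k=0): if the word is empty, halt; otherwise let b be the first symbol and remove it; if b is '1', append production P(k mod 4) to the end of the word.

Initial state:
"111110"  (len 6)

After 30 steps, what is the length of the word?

19

gen 0: "111110"  (len 6)
gen 1: "1111011"  (len 7)
gen 2: "1110110"  (len 7)
gen 3: "11011000"  (len 8)
gen 4: "1011000111"  (len 10)
gen 5: "01100011111"  (len 11)
gen 6: "1100011111"  (len 10)
gen 7: "10001111100"  (len 11)
gen 8: "0001111100111"  (len 13)
gen 9: "001111100111"  (len 12)
gen 10: "01111100111"  (len 11)
gen 11: "1111100111"  (len 10)
gen 12: "111100111111"  (len 12)
gen 13: "1110011111111"  (len 13)
gen 14: "1100111111110"  (len 13)
gen 15: "10011111111000"  (len 14)
gen 16: "0011111111000111"  (len 16)
gen 17: "011111111000111"  (len 15)
gen 18: "11111111000111"  (len 14)
gen 19: "111111100011100"  (len 15)
gen 20: "11111100011100111"  (len 17)
gen 21: "111110001110011111"  (len 18)
gen 22: "111100011100111110"  (len 18)
gen 23: "1110001110011111000"  (len 19)
gen 24: "110001110011111000111"  (len 21)
gen 25: "1000111001111100011111"  (len 22)
gen 26: "0001110011111000111110"  (len 22)
gen 27: "001110011111000111110"  (len 21)
gen 28: "01110011111000111110"  (len 20)
gen 29: "1110011111000111110"  (len 19)
gen 30: "1100111110001111100"  (len 19)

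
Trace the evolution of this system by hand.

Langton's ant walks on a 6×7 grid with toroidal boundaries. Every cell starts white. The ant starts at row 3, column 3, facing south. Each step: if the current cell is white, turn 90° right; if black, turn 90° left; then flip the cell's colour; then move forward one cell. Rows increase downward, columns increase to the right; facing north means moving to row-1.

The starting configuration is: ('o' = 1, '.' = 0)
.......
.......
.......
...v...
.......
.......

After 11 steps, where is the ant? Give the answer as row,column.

2,5

k=0  .......
.......
.......
...v...
.......
.......
k=1  .......
.......
.......
..<o...
.......
.......
k=2  .......
.......
..^....
..oo...
.......
.......
k=3  .......
.......
..o>...
..oo...
.......
.......
k=4  .......
.......
..oo...
..ov...
.......
.......
k=5  .......
.......
..oo...
..o.>..
.......
.......
k=6  .......
.......
..oo...
..o.o..
....v..
.......
k=7  .......
.......
..oo...
..o.o..
...<o..
.......
k=8  .......
.......
..oo...
..o^o..
...oo..
.......
k=9  .......
.......
..oo...
..oo>..
...oo..
.......
k=10  .......
.......
..oo^..
..oo...
...oo..
.......
k=11  .......
.......
..ooo>.
..oo...
...oo..
.......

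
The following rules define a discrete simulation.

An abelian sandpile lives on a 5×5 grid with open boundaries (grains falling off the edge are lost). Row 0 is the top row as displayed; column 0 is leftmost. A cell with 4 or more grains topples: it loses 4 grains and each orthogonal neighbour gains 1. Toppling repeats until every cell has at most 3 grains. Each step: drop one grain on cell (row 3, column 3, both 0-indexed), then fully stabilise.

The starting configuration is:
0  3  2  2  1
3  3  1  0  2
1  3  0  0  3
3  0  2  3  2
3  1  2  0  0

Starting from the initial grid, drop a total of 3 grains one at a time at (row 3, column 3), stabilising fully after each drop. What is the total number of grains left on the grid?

gen 0: 0  3  2  2  1
3  3  1  0  2
1  3  0  0  3
3  0  2  3  2
3  1  2  0  0
gen 1: 0  3  2  2  1
3  3  1  0  2
1  3  0  1  3
3  0  3  0  3
3  1  2  1  0
gen 2: 0  3  2  2  1
3  3  1  0  2
1  3  0  1  3
3  0  3  1  3
3  1  2  1  0
gen 3: 0  3  2  2  1
3  3  1  0  2
1  3  0  1  3
3  0  3  2  3
3  1  2  1  0

43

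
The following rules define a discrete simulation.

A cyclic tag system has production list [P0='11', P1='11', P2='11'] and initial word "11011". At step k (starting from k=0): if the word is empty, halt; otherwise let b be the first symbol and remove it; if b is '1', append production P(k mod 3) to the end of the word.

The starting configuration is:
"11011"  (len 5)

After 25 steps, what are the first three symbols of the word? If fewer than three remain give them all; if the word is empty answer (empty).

step 0: "11011"  (len 5)
step 1: "101111"  (len 6)
step 2: "0111111"  (len 7)
step 3: "111111"  (len 6)
step 4: "1111111"  (len 7)
step 5: "11111111"  (len 8)
step 6: "111111111"  (len 9)
step 7: "1111111111"  (len 10)
step 8: "11111111111"  (len 11)
step 9: "111111111111"  (len 12)
step 10: "1111111111111"  (len 13)
step 11: "11111111111111"  (len 14)
step 12: "111111111111111"  (len 15)
step 13: "1111111111111111"  (len 16)
step 14: "11111111111111111"  (len 17)
step 15: "111111111111111111"  (len 18)
step 16: "1111111111111111111"  (len 19)
step 17: "11111111111111111111"  (len 20)
step 18: "111111111111111111111"  (len 21)
step 19: "1111111111111111111111"  (len 22)
step 20: "11111111111111111111111"  (len 23)
step 21: "111111111111111111111111"  (len 24)
step 22: "1111111111111111111111111"  (len 25)
step 23: "11111111111111111111111111"  (len 26)
step 24: "111111111111111111111111111"  (len 27)
step 25: "1111111111111111111111111111"  (len 28)

111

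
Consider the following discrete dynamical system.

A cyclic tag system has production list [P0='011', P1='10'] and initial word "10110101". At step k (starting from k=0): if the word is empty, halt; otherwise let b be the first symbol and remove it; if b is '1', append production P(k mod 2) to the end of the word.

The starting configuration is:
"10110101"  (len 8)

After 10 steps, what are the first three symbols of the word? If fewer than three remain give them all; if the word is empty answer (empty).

step 0: "10110101"  (len 8)
step 1: "0110101011"  (len 10)
step 2: "110101011"  (len 9)
step 3: "10101011011"  (len 11)
step 4: "010101101110"  (len 12)
step 5: "10101101110"  (len 11)
step 6: "010110111010"  (len 12)
step 7: "10110111010"  (len 11)
step 8: "011011101010"  (len 12)
step 9: "11011101010"  (len 11)
step 10: "101110101010"  (len 12)

101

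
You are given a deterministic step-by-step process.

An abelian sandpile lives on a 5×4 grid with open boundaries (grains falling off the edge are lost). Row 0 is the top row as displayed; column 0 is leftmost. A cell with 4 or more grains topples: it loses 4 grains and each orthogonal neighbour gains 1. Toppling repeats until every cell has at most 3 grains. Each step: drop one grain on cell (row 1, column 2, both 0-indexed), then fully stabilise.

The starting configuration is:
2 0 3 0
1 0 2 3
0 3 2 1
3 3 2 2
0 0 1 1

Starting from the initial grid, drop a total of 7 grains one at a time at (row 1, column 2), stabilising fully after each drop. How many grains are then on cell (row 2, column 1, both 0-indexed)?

2

t=0: 2 0 3 0
1 0 2 3
0 3 2 1
3 3 2 2
0 0 1 1
t=1: 2 0 3 0
1 0 3 3
0 3 2 1
3 3 2 2
0 0 1 1
t=2: 2 1 0 2
1 1 2 0
0 3 3 2
3 3 2 2
0 0 1 1
t=3: 2 1 0 2
1 1 3 0
0 3 3 2
3 3 2 2
0 0 1 1
t=4: 2 1 1 2
1 3 1 1
2 1 2 3
0 2 0 3
1 1 2 1
t=5: 2 1 1 2
1 3 2 1
2 1 2 3
0 2 0 3
1 1 2 1
t=6: 2 1 1 2
1 3 3 1
2 1 2 3
0 2 0 3
1 1 2 1
t=7: 2 2 2 2
2 0 1 2
2 2 3 3
0 2 0 3
1 1 2 1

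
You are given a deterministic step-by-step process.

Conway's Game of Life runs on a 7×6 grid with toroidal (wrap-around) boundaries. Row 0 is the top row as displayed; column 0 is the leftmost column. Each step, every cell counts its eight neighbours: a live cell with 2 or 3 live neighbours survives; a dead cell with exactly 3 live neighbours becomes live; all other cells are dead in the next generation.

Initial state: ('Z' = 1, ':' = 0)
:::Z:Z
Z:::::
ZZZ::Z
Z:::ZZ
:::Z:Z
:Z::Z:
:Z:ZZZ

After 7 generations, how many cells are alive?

5

[0] :::Z:Z
Z:::::
ZZZ::Z
Z:::ZZ
:::Z:Z
:Z::Z:
:Z:ZZZ
[1] ::ZZ:Z
::Z:Z:
::::Z:
::ZZ::
:::Z::
::::::
:::Z:Z
[2] ::Z::Z
::Z:ZZ
::Z:Z:
::ZZZ:
::ZZ::
::::Z:
::ZZ::
[3] :ZZ::Z
:ZZ:ZZ
:ZZ:::
:Z::Z:
::Z:::
::::Z:
::ZZZ:
[4] :::::Z
::::ZZ
::::ZZ
:Z:Z::
:::Z::
::Z:Z:
:ZZ:ZZ
[5] :::Z::
Z:::::
Z::Z:Z
::ZZ::
:::ZZ:
:ZZ:ZZ
ZZZ:ZZ
[6] ::ZZZ:
Z:::ZZ
ZZZZZZ
::Z::Z
:Z:::Z
::::::
::::::
[7] :::ZZ:
::::::
::Z:::
::::::
Z:::::
::::::
:::Z::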